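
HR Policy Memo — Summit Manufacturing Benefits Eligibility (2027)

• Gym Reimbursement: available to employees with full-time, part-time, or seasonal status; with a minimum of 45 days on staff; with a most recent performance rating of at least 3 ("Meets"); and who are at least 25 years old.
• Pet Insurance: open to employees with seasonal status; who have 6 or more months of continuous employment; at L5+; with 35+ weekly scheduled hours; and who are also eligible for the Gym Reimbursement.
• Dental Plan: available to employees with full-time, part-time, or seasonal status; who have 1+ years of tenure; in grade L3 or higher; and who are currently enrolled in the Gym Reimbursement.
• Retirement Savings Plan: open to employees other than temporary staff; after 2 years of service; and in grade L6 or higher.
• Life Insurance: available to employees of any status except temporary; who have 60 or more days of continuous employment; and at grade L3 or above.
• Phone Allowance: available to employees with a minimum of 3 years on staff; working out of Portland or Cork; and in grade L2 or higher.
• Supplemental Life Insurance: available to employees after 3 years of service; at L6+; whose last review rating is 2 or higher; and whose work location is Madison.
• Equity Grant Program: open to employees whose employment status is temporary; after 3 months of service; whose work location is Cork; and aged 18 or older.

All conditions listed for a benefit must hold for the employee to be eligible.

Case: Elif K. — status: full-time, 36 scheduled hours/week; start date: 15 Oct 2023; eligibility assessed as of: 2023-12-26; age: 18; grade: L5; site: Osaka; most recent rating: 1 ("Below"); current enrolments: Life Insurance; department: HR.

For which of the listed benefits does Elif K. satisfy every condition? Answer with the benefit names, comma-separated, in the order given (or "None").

Service from 15 Oct 2023 to 2023-12-26: 72 days.
Gym Reimbursement — status full-time ✓; service 72 days ≥ 45 days ✓; rating 1 < 3 ✗ → not eligible.
Pet Insurance — status full-time ✗ (requires seasonal) → not eligible.
Dental Plan — status full-time ✓; service 72 days < 1 year (≈365 days) ✗ → not eligible.
Retirement Savings Plan — status full-time ✓ (not excluded); service 72 days < 2 years (≈730 days) ✗ → not eligible.
Life Insurance — status full-time ✓ (not excluded); service 72 days ≥ 60 days ✓; grade L5 ≥ L3 ✓ → eligible.
Phone Allowance — service 72 days < 3 years (≈1095 days) ✗ → not eligible.
Supplemental Life Insurance — service 72 days < 3 years (≈1095 days) ✗ → not eligible.
Equity Grant Program — status full-time ✗ (requires temporary) → not eligible.

Life Insurance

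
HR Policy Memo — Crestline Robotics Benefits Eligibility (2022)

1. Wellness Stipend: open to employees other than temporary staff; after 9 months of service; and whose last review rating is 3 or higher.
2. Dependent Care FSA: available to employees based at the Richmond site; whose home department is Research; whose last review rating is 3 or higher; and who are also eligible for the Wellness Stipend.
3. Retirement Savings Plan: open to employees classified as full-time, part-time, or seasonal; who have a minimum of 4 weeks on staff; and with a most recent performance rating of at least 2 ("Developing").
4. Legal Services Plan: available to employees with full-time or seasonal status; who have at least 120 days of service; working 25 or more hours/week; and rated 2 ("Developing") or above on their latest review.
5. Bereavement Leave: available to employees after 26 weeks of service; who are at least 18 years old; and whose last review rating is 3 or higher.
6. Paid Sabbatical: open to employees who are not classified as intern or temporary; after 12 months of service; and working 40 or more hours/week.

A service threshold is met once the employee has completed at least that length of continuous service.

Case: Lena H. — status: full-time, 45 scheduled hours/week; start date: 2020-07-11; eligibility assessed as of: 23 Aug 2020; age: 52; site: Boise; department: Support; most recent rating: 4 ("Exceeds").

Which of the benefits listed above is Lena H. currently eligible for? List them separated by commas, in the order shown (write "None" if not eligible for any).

Retirement Savings Plan

Service from 2020-07-11 to 23 Aug 2020: 43 days.
Wellness Stipend — status full-time ✓ (not excluded); service 43 days < 9 months (≈270 days) ✗ → not eligible.
Dependent Care FSA — site Boise ✗ (not Richmond) → not eligible.
Retirement Savings Plan — status full-time ✓; service 43 days ≥ 4 weeks (≈28 days) ✓; rating 4 ≥ 2 ✓ → eligible.
Legal Services Plan — status full-time ✓; service 43 days < 120 days ✗ → not eligible.
Bereavement Leave — service 43 days < 26 weeks (≈182 days) ✗ → not eligible.
Paid Sabbatical — status full-time ✓ (not excluded); service 43 days < 12 months (≈360 days) ✗ → not eligible.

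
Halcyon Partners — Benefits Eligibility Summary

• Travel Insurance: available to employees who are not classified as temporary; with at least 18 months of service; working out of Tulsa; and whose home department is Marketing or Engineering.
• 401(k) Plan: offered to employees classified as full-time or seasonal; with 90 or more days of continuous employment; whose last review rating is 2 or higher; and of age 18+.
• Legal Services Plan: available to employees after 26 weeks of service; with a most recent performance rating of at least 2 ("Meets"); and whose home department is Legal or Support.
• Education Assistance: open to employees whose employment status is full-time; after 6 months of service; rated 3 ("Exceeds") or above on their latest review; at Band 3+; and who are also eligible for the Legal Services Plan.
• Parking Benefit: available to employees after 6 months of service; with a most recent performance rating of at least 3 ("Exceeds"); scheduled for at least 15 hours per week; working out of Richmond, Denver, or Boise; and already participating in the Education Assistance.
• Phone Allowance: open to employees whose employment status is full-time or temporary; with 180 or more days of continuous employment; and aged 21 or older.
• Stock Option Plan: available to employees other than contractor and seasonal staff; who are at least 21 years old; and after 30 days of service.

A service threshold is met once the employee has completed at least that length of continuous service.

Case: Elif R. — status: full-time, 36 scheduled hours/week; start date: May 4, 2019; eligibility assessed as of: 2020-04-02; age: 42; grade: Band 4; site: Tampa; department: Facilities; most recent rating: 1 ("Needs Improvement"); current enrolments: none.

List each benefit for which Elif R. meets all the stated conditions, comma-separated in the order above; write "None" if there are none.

Phone Allowance, Stock Option Plan

Service from May 4, 2019 to 2020-04-02: 334 days.
Travel Insurance — status full-time ✓ (not excluded); service 334 days < 18 months (≈540 days) ✗ → not eligible.
401(k) Plan — status full-time ✓; service 334 days ≥ 90 days ✓; rating 1 < 2 ✗ → not eligible.
Legal Services Plan — service 334 days ≥ 26 weeks (≈182 days) ✓; rating 1 < 2 ✗ → not eligible.
Education Assistance — status full-time ✓; service 334 days ≥ 6 months (≈180 days) ✓; rating 1 < 3 ✗ → not eligible.
Parking Benefit — service 334 days ≥ 6 months (≈180 days) ✓; rating 1 < 3 ✗ → not eligible.
Phone Allowance — status full-time ✓; service 334 days ≥ 180 days ✓; age 42 ≥ 21 ✓ → eligible.
Stock Option Plan — status full-time ✓ (not excluded); age 42 ≥ 21 ✓; service 334 days ≥ 30 days ✓ → eligible.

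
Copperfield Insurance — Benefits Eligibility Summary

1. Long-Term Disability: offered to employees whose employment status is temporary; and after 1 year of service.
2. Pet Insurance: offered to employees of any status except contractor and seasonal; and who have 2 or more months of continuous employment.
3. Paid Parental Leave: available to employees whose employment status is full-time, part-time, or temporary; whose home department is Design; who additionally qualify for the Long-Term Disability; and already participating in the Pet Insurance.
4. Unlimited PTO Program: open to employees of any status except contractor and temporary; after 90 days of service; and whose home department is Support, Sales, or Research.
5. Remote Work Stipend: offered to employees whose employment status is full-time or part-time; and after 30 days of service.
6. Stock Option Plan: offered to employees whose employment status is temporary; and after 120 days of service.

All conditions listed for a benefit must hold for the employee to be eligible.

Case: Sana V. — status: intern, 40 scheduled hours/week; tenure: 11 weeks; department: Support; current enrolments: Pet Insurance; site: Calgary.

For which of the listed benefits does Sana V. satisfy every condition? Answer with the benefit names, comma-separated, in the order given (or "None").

Pet Insurance

Long-Term Disability — status intern ✗ (requires temporary) → not eligible.
Pet Insurance — status intern ✓ (not excluded); service 11 weeks ≥ 2 months (≈60 days) ✓ → eligible.
Paid Parental Leave — status intern ✗ (requires full-time, part-time, or temporary) → not eligible.
Unlimited PTO Program — status intern ✓ (not excluded); service 11 weeks < 90 days ✗ → not eligible.
Remote Work Stipend — status intern ✗ (requires full-time or part-time) → not eligible.
Stock Option Plan — status intern ✗ (requires temporary) → not eligible.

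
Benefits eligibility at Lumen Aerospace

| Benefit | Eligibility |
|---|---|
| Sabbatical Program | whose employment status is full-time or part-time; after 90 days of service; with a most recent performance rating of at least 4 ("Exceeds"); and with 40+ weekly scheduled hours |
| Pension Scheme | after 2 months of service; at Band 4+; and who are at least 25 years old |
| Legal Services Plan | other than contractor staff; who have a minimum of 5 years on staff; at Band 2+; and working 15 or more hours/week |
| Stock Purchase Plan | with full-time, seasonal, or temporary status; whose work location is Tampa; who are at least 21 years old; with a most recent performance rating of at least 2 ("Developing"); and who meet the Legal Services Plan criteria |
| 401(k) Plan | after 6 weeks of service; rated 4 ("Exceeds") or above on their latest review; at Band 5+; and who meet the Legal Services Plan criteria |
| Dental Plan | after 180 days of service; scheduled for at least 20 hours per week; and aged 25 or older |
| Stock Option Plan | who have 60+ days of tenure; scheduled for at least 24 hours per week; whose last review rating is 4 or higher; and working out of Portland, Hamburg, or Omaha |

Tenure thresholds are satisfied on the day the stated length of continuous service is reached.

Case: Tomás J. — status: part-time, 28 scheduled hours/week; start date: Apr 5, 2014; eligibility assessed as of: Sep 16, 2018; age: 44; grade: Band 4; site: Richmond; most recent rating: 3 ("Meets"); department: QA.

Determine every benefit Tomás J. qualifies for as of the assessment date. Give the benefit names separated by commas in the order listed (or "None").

Service from Apr 5, 2014 to Sep 16, 2018: 1625 days.
Sabbatical Program — status part-time ✓; service 1625 days ≥ 90 days ✓; rating 3 < 4 ✗ → not eligible.
Pension Scheme — service 1625 days ≥ 2 months (≈60 days) ✓; grade Band 4 ≥ Band 4 ✓; age 44 ≥ 25 ✓ → eligible.
Legal Services Plan — status part-time ✓ (not excluded); service 1625 days < 5 years (≈1825 days) ✗ → not eligible.
Stock Purchase Plan — status part-time ✗ (requires full-time, seasonal, or temporary) → not eligible.
401(k) Plan — service 1625 days ≥ 6 weeks (≈42 days) ✓; rating 3 < 4 ✗ → not eligible.
Dental Plan — service 1625 days ≥ 180 days ✓; 28 hrs/wk ≥ 20 ✓; age 44 ≥ 25 ✓ → eligible.
Stock Option Plan — service 1625 days ≥ 60 days ✓; 28 hrs/wk ≥ 24 ✓; rating 3 < 4 ✗ → not eligible.

Pension Scheme, Dental Plan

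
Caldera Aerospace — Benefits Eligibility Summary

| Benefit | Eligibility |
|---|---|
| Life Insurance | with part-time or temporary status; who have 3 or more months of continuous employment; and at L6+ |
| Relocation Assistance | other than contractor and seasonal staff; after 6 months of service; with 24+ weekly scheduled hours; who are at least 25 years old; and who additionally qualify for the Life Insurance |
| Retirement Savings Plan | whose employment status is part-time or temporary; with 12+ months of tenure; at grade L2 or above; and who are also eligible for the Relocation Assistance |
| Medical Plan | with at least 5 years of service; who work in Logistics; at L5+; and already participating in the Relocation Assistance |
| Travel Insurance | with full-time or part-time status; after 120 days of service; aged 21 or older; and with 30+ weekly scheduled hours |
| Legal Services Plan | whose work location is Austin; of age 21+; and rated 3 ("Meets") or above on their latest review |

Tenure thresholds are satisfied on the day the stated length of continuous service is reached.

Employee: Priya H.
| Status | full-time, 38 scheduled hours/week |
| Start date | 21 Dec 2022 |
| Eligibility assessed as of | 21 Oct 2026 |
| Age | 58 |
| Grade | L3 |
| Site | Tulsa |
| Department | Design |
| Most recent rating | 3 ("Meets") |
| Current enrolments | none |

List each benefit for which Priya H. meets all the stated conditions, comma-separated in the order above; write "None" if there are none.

Travel Insurance

Service from 21 Dec 2022 to 21 Oct 2026: 1400 days.
Life Insurance — status full-time ✗ (requires part-time or temporary) → not eligible.
Relocation Assistance — status full-time ✓ (not excluded); service 1400 days ≥ 6 months (≈180 days) ✓; 38 hrs/wk ≥ 24 ✓; age 58 ≥ 25 ✓; not eligible for Life Insurance ✗ → not eligible.
Retirement Savings Plan — status full-time ✗ (requires part-time or temporary) → not eligible.
Medical Plan — service 1400 days < 5 years (≈1825 days) ✗ → not eligible.
Travel Insurance — status full-time ✓; service 1400 days ≥ 120 days ✓; age 58 ≥ 21 ✓; 38 hrs/wk ≥ 30 ✓ → eligible.
Legal Services Plan — site Tulsa ✗ (not Austin) → not eligible.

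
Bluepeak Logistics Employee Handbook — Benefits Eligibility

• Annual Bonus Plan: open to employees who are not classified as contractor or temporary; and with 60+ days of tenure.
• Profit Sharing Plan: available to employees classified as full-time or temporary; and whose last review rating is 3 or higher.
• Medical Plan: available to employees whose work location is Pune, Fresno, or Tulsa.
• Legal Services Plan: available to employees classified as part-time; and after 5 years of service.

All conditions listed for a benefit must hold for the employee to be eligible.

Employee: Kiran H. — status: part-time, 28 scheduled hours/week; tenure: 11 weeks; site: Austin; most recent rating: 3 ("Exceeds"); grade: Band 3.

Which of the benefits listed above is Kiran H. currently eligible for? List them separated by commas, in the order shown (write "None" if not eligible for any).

Annual Bonus Plan — status part-time ✓ (not excluded); service 11 weeks ≥ 60 days ✓ → eligible.
Profit Sharing Plan — status part-time ✗ (requires full-time or temporary) → not eligible.
Medical Plan — site Austin ✗ (not Pune, Fresno, or Tulsa) → not eligible.
Legal Services Plan — status part-time ✓; service 11 weeks < 5 years (≈1825 days) ✗ → not eligible.

Annual Bonus Plan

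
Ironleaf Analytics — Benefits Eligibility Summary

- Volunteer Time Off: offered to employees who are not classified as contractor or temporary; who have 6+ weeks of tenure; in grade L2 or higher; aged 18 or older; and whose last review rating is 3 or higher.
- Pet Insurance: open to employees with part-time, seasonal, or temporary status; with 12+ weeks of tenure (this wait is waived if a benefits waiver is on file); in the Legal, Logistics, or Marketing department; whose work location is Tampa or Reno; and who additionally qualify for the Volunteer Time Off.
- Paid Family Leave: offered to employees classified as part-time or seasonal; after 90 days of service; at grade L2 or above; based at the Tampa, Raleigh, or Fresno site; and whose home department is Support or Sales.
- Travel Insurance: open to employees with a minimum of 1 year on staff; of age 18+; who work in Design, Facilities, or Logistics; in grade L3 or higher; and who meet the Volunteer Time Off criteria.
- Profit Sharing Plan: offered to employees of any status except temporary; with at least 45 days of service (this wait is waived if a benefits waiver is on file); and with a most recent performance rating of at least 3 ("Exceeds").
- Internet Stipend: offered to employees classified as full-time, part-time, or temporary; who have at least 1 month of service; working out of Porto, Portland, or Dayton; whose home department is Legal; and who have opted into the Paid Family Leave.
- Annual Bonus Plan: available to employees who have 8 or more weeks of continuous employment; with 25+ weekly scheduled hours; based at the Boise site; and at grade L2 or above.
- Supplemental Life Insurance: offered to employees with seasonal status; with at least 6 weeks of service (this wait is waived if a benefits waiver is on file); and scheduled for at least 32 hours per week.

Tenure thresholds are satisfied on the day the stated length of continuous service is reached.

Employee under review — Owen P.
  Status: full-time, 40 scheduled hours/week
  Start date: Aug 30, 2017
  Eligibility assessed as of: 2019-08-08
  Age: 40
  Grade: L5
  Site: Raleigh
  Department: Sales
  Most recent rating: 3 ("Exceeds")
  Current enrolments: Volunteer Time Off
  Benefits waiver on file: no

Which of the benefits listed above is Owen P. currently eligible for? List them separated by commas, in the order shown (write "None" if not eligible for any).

Volunteer Time Off, Profit Sharing Plan

Service from Aug 30, 2017 to 2019-08-08: 708 days.
Volunteer Time Off — status full-time ✓ (not excluded); service 708 days ≥ 6 weeks (≈42 days) ✓; grade L5 ≥ L2 ✓; age 40 ≥ 18 ✓; rating 3 ≥ 3 ✓ → eligible.
Pet Insurance — status full-time ✗ (requires part-time, seasonal, or temporary) → not eligible.
Paid Family Leave — status full-time ✗ (requires part-time or seasonal) → not eligible.
Travel Insurance — service 708 days ≥ 1 year (≈365 days) ✓; age 40 ≥ 18 ✓; dept Sales ✗ → not eligible.
Profit Sharing Plan — status full-time ✓ (not excluded); no waiver, service 708 days ≥ 45 days ✓; rating 3 ≥ 3 ✓ → eligible.
Internet Stipend — status full-time ✓; service 708 days ≥ 1 month (≈30 days) ✓; site Raleigh ✗ (not Porto, Portland, or Dayton) → not eligible.
Annual Bonus Plan — service 708 days ≥ 8 weeks (≈56 days) ✓; 40 hrs/wk ≥ 25 ✓; site Raleigh ✗ (not Boise) → not eligible.
Supplemental Life Insurance — status full-time ✗ (requires seasonal) → not eligible.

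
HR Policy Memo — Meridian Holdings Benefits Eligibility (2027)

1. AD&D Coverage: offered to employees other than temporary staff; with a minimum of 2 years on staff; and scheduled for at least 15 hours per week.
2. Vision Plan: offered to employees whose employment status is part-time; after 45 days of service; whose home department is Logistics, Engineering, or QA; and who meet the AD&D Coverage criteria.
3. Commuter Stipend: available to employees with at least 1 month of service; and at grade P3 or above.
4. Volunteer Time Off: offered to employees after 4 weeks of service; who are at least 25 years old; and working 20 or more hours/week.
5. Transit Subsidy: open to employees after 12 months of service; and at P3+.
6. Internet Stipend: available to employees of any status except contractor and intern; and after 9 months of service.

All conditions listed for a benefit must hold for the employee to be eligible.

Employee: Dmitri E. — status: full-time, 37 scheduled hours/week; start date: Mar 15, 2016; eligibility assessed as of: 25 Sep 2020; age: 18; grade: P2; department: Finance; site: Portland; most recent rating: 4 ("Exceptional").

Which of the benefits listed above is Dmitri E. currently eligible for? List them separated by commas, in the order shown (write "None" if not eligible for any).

AD&D Coverage, Internet Stipend

Service from Mar 15, 2016 to 25 Sep 2020: 1655 days.
AD&D Coverage — status full-time ✓ (not excluded); service 1655 days ≥ 2 years (≈730 days) ✓; 37 hrs/wk ≥ 15 ✓ → eligible.
Vision Plan — status full-time ✗ (requires part-time) → not eligible.
Commuter Stipend — service 1655 days ≥ 1 month (≈30 days) ✓; grade P2 < P3 ✗ → not eligible.
Volunteer Time Off — service 1655 days ≥ 4 weeks (≈28 days) ✓; age 18 < 25 ✗ → not eligible.
Transit Subsidy — service 1655 days ≥ 12 months (≈360 days) ✓; grade P2 < P3 ✗ → not eligible.
Internet Stipend — status full-time ✓ (not excluded); service 1655 days ≥ 9 months (≈270 days) ✓ → eligible.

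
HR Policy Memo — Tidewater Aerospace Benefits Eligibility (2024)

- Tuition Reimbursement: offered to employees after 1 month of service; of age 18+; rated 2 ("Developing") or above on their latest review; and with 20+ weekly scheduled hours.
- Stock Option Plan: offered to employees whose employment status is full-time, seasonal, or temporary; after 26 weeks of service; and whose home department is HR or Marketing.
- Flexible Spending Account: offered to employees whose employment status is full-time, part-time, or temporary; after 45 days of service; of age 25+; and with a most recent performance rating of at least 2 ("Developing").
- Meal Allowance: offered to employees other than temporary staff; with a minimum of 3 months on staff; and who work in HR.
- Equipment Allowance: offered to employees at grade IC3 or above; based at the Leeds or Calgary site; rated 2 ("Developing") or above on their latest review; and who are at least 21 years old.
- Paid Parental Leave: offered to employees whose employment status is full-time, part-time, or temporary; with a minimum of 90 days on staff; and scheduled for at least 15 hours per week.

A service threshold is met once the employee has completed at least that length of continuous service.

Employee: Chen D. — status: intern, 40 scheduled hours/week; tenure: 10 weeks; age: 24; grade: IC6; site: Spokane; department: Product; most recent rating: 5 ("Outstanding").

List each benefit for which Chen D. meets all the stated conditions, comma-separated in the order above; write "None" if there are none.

Tuition Reimbursement — service 10 weeks ≥ 1 month (≈30 days) ✓; age 24 ≥ 18 ✓; rating 5 ≥ 2 ✓; 40 hrs/wk ≥ 20 ✓ → eligible.
Stock Option Plan — status intern ✗ (requires full-time, seasonal, or temporary) → not eligible.
Flexible Spending Account — status intern ✗ (requires full-time, part-time, or temporary) → not eligible.
Meal Allowance — status intern ✓ (not excluded); service 10 weeks < 3 months (≈90 days) ✗ → not eligible.
Equipment Allowance — grade IC6 ≥ IC3 ✓; site Spokane ✗ (not Leeds or Calgary) → not eligible.
Paid Parental Leave — status intern ✗ (requires full-time, part-time, or temporary) → not eligible.

Tuition Reimbursement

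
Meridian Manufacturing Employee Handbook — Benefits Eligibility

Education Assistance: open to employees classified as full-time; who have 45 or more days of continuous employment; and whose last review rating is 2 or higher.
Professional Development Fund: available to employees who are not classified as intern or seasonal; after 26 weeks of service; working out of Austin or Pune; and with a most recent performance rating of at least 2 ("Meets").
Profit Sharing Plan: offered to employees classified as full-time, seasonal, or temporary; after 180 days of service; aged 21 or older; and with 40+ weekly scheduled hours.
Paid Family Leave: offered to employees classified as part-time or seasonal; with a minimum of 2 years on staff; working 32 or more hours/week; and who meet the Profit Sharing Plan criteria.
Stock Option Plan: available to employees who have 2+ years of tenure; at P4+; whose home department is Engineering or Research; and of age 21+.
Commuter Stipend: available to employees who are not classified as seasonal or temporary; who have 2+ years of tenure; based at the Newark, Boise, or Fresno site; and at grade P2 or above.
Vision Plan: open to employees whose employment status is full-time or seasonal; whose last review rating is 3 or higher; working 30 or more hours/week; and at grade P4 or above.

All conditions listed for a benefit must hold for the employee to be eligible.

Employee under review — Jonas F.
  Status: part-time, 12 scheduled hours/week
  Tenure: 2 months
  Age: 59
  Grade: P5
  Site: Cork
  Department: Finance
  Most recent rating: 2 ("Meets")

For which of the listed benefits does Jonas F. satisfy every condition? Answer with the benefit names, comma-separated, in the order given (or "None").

Education Assistance — status part-time ✗ (requires full-time) → not eligible.
Professional Development Fund — status part-time ✓ (not excluded); service 2 months < 26 weeks (≈182 days) ✗ → not eligible.
Profit Sharing Plan — status part-time ✗ (requires full-time, seasonal, or temporary) → not eligible.
Paid Family Leave — status part-time ✓; service 2 months < 2 years (≈730 days) ✗ → not eligible.
Stock Option Plan — service 2 months < 2 years (≈730 days) ✗ → not eligible.
Commuter Stipend — status part-time ✓ (not excluded); service 2 months < 2 years (≈730 days) ✗ → not eligible.
Vision Plan — status part-time ✗ (requires full-time or seasonal) → not eligible.

None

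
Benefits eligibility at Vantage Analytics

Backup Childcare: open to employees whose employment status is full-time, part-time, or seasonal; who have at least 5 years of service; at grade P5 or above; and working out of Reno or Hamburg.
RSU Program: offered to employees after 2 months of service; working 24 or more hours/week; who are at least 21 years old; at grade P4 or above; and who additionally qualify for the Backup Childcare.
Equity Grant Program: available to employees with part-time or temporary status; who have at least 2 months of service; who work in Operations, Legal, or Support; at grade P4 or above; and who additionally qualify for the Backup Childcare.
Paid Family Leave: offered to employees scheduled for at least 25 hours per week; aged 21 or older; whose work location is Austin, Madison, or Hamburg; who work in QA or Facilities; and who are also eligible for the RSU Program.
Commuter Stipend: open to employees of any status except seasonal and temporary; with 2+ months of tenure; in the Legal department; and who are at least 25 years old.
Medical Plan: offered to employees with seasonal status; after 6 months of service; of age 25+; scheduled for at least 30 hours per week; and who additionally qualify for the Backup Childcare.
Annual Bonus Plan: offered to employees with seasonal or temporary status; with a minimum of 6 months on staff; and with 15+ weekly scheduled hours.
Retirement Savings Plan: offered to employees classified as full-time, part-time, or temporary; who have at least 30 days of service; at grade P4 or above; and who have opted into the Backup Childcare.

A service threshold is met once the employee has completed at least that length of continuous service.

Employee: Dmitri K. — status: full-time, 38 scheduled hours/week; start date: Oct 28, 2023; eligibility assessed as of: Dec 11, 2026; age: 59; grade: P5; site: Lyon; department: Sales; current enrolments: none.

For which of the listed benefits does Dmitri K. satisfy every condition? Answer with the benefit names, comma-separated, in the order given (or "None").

None

Service from Oct 28, 2023 to Dec 11, 2026: 1140 days.
Backup Childcare — status full-time ✓; service 1140 days < 5 years (≈1825 days) ✗ → not eligible.
RSU Program — service 1140 days ≥ 2 months (≈60 days) ✓; 38 hrs/wk ≥ 24 ✓; age 59 ≥ 21 ✓; grade P5 ≥ P4 ✓; not eligible for Backup Childcare ✗ → not eligible.
Equity Grant Program — status full-time ✗ (requires part-time or temporary) → not eligible.
Paid Family Leave — 38 hrs/wk ≥ 25 ✓; age 59 ≥ 21 ✓; site Lyon ✗ (not Austin, Madison, or Hamburg) → not eligible.
Commuter Stipend — status full-time ✓ (not excluded); service 1140 days ≥ 2 months (≈60 days) ✓; dept Sales ✗ → not eligible.
Medical Plan — status full-time ✗ (requires seasonal) → not eligible.
Annual Bonus Plan — status full-time ✗ (requires seasonal or temporary) → not eligible.
Retirement Savings Plan — status full-time ✓; service 1140 days ≥ 30 days ✓; grade P5 ≥ P4 ✓; not enrolled in Backup Childcare ✗ → not eligible.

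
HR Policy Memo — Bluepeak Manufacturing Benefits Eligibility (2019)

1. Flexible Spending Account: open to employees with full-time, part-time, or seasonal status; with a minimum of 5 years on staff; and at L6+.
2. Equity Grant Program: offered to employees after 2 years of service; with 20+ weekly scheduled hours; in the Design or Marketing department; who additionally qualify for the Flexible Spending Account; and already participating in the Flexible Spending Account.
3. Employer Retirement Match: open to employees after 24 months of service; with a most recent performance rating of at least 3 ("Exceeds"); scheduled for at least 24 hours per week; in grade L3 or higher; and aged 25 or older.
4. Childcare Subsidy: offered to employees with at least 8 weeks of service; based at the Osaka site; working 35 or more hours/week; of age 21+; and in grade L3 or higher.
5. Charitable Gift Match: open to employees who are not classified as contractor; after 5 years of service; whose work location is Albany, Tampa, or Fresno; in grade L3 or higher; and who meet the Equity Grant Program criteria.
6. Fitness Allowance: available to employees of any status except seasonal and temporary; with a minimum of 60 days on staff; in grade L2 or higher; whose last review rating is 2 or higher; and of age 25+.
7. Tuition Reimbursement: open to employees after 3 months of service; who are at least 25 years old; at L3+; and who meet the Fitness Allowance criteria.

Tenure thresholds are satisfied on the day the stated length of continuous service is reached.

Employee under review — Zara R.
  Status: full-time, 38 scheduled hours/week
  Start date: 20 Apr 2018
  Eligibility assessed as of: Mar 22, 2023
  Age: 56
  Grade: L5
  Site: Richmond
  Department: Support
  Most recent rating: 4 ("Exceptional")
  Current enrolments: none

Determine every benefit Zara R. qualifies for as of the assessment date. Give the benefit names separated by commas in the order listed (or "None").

Employer Retirement Match, Fitness Allowance, Tuition Reimbursement

Service from 20 Apr 2018 to Mar 22, 2023: 1797 days.
Flexible Spending Account — status full-time ✓; service 1797 days < 5 years (≈1825 days) ✗ → not eligible.
Equity Grant Program — service 1797 days ≥ 2 years (≈730 days) ✓; 38 hrs/wk ≥ 20 ✓; dept Support ✗ → not eligible.
Employer Retirement Match — service 1797 days ≥ 24 months (≈720 days) ✓; rating 4 ≥ 3 ✓; 38 hrs/wk ≥ 24 ✓; grade L5 ≥ L3 ✓; age 56 ≥ 25 ✓ → eligible.
Childcare Subsidy — service 1797 days ≥ 8 weeks (≈56 days) ✓; site Richmond ✗ (not Osaka) → not eligible.
Charitable Gift Match — status full-time ✓ (not excluded); service 1797 days < 5 years (≈1825 days) ✗ → not eligible.
Fitness Allowance — status full-time ✓ (not excluded); service 1797 days ≥ 60 days ✓; grade L5 ≥ L2 ✓; rating 4 ≥ 2 ✓; age 56 ≥ 25 ✓ → eligible.
Tuition Reimbursement — service 1797 days ≥ 3 months (≈90 days) ✓; age 56 ≥ 25 ✓; grade L5 ≥ L3 ✓; eligible for Fitness Allowance ✓ → eligible.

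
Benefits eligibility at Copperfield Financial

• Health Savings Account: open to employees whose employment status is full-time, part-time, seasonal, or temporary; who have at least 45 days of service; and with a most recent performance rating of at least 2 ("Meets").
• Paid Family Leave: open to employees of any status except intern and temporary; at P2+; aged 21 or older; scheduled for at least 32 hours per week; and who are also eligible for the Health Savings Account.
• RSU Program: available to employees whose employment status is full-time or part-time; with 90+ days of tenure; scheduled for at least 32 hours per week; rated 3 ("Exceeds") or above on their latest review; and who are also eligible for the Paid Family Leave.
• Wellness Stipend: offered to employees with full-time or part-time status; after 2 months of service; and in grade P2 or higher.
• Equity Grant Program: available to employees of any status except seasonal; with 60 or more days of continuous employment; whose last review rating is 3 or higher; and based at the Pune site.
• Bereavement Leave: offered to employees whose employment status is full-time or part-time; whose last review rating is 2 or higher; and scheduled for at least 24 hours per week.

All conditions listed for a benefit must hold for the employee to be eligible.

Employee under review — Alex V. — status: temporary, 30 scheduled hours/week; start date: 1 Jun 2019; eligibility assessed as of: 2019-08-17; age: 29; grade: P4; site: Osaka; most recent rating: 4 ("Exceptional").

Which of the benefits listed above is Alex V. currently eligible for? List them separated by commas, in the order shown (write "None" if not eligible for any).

Health Savings Account

Service from 1 Jun 2019 to 2019-08-17: 77 days.
Health Savings Account — status temporary ✓; service 77 days ≥ 45 days ✓; rating 4 ≥ 2 ✓ → eligible.
Paid Family Leave — status temporary ✗ (excluded) → not eligible.
RSU Program — status temporary ✗ (requires full-time or part-time) → not eligible.
Wellness Stipend — status temporary ✗ (requires full-time or part-time) → not eligible.
Equity Grant Program — status temporary ✓ (not excluded); service 77 days ≥ 60 days ✓; rating 4 ≥ 3 ✓; site Osaka ✗ (not Pune) → not eligible.
Bereavement Leave — status temporary ✗ (requires full-time or part-time) → not eligible.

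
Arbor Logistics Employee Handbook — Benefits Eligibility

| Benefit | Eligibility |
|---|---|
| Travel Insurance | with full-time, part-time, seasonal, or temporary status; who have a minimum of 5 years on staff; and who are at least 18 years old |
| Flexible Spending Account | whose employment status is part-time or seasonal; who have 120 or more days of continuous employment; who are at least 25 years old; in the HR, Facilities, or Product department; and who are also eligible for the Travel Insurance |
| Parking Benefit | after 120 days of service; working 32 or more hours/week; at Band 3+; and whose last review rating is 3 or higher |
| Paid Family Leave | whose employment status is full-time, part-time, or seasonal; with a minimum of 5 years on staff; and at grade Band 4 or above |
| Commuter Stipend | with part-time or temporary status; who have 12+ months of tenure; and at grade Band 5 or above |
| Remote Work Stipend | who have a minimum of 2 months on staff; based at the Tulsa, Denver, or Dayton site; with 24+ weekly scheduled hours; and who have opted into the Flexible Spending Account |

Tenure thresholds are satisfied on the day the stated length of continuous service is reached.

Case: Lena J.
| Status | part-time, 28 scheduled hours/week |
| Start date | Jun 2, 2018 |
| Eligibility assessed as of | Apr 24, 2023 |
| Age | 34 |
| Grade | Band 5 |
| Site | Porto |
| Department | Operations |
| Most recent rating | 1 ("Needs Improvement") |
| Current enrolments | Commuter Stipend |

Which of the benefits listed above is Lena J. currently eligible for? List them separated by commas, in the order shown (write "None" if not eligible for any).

Commuter Stipend

Service from Jun 2, 2018 to Apr 24, 2023: 1787 days.
Travel Insurance — status part-time ✓; service 1787 days < 5 years (≈1825 days) ✗ → not eligible.
Flexible Spending Account — status part-time ✓; service 1787 days ≥ 120 days ✓; age 34 ≥ 25 ✓; dept Operations ✗ → not eligible.
Parking Benefit — service 1787 days ≥ 120 days ✓; 28 hrs/wk < 32 ✗ → not eligible.
Paid Family Leave — status part-time ✓; service 1787 days < 5 years (≈1825 days) ✗ → not eligible.
Commuter Stipend — status part-time ✓; service 1787 days ≥ 12 months (≈360 days) ✓; grade Band 5 ≥ Band 5 ✓ → eligible.
Remote Work Stipend — service 1787 days ≥ 2 months (≈60 days) ✓; site Porto ✗ (not Tulsa, Denver, or Dayton) → not eligible.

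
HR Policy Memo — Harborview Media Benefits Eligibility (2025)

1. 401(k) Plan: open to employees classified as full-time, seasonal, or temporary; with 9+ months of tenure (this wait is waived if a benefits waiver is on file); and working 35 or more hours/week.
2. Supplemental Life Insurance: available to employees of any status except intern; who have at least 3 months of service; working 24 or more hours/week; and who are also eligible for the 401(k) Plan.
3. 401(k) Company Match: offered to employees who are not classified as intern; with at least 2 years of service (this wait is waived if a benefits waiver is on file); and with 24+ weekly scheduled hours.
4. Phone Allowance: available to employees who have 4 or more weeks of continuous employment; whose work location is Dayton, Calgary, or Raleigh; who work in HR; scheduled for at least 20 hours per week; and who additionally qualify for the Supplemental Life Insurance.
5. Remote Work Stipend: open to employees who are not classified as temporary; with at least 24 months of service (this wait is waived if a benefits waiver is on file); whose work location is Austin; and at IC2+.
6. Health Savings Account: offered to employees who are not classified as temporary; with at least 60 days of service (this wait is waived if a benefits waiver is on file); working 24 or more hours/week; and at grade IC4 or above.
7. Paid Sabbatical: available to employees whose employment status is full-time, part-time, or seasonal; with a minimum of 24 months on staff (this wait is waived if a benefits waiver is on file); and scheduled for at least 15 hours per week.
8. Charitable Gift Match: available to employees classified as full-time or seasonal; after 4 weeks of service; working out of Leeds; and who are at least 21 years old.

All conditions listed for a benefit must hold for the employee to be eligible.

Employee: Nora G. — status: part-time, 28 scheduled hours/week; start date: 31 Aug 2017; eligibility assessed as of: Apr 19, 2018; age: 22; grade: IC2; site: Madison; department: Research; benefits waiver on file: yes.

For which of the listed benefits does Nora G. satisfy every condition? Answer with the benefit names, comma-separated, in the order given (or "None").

Service from 31 Aug 2017 to Apr 19, 2018: 231 days.
401(k) Plan — status part-time ✗ (requires full-time, seasonal, or temporary) → not eligible.
Supplemental Life Insurance — status part-time ✓ (not excluded); service 231 days ≥ 3 months (≈90 days) ✓; 28 hrs/wk ≥ 24 ✓; not eligible for 401(k) Plan ✗ → not eligible.
401(k) Company Match — status part-time ✓ (not excluded); benefits waiver on file ✓; 28 hrs/wk ≥ 24 ✓ → eligible.
Phone Allowance — service 231 days ≥ 4 weeks (≈28 days) ✓; site Madison ✗ (not Dayton, Calgary, or Raleigh) → not eligible.
Remote Work Stipend — status part-time ✓ (not excluded); benefits waiver on file ✓; site Madison ✗ (not Austin) → not eligible.
Health Savings Account — status part-time ✓ (not excluded); benefits waiver on file ✓; 28 hrs/wk ≥ 24 ✓; grade IC2 < IC4 ✗ → not eligible.
Paid Sabbatical — status part-time ✓; benefits waiver on file ✓; 28 hrs/wk ≥ 15 ✓ → eligible.
Charitable Gift Match — status part-time ✗ (requires full-time or seasonal) → not eligible.

401(k) Company Match, Paid Sabbatical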